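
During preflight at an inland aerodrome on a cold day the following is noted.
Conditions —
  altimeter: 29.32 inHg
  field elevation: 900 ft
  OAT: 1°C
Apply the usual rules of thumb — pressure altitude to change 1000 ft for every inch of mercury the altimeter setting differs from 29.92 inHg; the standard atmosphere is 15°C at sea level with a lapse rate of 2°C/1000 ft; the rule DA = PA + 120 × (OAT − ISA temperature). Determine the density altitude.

Pressure altitude = 900 + (29.92 − 29.32) × 1000 = 900 + (+600) = 1500 ft.
ISA temperature at 1500 ft = 15 − 2 × (1500/1000) = 12°C.
ISA deviation = 1 − 12 = -11°C.
Density altitude = 1500 + 120 × (-11) = 180 ft.

180 ft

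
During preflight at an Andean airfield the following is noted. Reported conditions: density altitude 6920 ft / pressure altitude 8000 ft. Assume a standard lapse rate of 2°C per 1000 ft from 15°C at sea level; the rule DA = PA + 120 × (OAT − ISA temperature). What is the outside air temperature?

-10°C

Density altitude − pressure altitude = 6920 − 8000 = -1080 ft.
At 120 ft/°C that is an ISA deviation of -1080/120 = -9°C.
ISA temperature at 8000 ft = 15 − 2 × (8000/1000) = -1°C.
OAT = ISA + deviation = -1 + (-9) = -10°C.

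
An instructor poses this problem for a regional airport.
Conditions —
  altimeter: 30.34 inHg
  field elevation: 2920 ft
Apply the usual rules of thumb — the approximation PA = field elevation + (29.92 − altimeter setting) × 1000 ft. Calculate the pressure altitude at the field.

Pressure correction = (29.92 − 30.34) × 1000 = -420 ft.
Pressure altitude = 2920 + (-420) = 2500 ft.

2500 ft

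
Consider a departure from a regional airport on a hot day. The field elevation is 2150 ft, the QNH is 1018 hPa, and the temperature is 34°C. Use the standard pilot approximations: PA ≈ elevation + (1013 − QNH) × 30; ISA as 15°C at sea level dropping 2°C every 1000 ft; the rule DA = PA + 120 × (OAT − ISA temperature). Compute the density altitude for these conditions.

Pressure altitude = 2150 + (1013 − 1018) × 30 = 2150 + (-150) = 2000 ft.
ISA temperature at 2000 ft = 15 − 2 × (2000/1000) = 11°C.
ISA deviation = 34 − 11 = +23°C.
Density altitude = 2000 + 120 × (23) = 4760 ft.

4760 ft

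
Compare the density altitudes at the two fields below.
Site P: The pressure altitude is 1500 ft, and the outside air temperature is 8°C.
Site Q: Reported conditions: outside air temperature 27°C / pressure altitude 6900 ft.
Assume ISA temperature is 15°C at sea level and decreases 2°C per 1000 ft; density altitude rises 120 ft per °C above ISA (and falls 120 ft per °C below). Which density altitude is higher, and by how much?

Site P: ISA temp = 12°C, deviation -4°C, DA = 1500 + 120 × (-4) = 1020 ft.
Site Q: ISA temp = 1.2°C, deviation +25.8°C, DA = 6900 + 120 × 25.8 = 9996 ft.
Site Q is higher by 9996 − 1020 = 8976 ft.

Site Q by 8976 ft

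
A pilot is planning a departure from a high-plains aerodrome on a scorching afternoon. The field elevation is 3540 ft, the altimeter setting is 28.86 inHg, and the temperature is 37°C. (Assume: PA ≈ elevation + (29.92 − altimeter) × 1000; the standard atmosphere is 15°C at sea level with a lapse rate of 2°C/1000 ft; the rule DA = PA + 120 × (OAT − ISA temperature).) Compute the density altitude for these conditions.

8344 ft

Pressure altitude = 3540 + (29.92 − 28.86) × 1000 = 3540 + (+1060) = 4600 ft.
ISA temperature at 4600 ft = 15 − 2 × (4600/1000) = 5.8°C.
ISA deviation = 37 − 5.8 = +31.2°C.
Density altitude = 4600 + 120 × (31.2) = 8344 ft.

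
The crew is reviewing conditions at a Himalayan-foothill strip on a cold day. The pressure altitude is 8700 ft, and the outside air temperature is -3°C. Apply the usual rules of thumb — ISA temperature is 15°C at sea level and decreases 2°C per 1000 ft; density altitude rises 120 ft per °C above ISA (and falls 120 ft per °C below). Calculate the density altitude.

8628 ft

ISA temperature at 8700 ft = 15 − 2 × (8700/1000) = -2.4°C.
ISA deviation = -3 − (-2.4) = -0.6°C.
Density altitude = 8700 + 120 × (-0.6) = 8700 + (-72) = 8628 ft.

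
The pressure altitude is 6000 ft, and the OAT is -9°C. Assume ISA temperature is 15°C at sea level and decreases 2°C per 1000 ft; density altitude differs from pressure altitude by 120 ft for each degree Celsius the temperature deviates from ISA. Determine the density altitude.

4560 ft

ISA temperature at 6000 ft = 15 − 2 × (6000/1000) = 3°C.
ISA deviation = -9 − 3 = -12°C.
Density altitude = 6000 + 120 × (-12) = 6000 + (-1440) = 4560 ft.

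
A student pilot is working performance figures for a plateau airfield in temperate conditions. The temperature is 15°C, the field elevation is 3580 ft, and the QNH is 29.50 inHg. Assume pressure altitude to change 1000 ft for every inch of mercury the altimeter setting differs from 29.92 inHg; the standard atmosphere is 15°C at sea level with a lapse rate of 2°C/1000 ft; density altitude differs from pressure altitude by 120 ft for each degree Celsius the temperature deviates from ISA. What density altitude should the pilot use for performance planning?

Pressure altitude = 3580 + (29.92 − 29.50) × 1000 = 3580 + (+420) = 4000 ft.
ISA temperature at 4000 ft = 15 − 2 × (4000/1000) = 7°C.
ISA deviation = 15 − 7 = +8°C.
Density altitude = 4000 + 120 × (8) = 4960 ft.

4960 ft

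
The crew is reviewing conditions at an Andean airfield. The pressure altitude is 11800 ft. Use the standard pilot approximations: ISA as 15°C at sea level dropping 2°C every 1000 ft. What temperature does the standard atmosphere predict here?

-8.6°C

ISA temperature = 15 − 2 × (11800/1000) = 15 − 23.6 = -8.6°C.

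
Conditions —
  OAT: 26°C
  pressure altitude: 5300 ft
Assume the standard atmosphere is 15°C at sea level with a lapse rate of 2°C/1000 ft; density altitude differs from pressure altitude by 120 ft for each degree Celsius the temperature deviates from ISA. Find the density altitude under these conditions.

ISA temperature at 5300 ft = 15 − 2 × (5300/1000) = 4.4°C.
ISA deviation = 26 − 4.4 = +21.6°C.
Density altitude = 5300 + 120 × (21.6) = 5300 + (+2592) = 7892 ft.

7892 ft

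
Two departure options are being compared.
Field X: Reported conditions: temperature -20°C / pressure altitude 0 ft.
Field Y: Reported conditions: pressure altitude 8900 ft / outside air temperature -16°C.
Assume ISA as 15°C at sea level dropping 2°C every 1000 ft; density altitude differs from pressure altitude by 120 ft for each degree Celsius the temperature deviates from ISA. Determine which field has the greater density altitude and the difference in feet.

Field X: ISA temp = 15°C, deviation -35°C, DA = 0 + 120 × (-35) = -4200 ft.
Field Y: ISA temp = -2.8°C, deviation -13.2°C, DA = 8900 + 120 × (-13.2) = 7316 ft.
Field Y is higher by 7316 − (-4200) = 11516 ft.

Field Y by 11516 ft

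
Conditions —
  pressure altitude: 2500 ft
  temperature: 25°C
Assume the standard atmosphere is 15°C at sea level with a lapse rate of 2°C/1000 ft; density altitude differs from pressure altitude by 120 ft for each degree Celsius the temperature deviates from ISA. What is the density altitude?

ISA temperature at 2500 ft = 15 − 2 × (2500/1000) = 10°C.
ISA deviation = 25 − 10 = +15°C.
Density altitude = 2500 + 120 × (15) = 2500 + (+1800) = 4300 ft.

4300 ft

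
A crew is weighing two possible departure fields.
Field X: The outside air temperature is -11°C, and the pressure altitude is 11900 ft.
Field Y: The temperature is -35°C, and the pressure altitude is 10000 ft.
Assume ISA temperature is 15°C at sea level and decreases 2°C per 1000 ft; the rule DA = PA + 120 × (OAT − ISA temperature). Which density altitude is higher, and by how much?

Field X by 5236 ft

Field X: ISA temp = -8.8°C, deviation -2.2°C, DA = 11900 + 120 × (-2.2) = 11636 ft.
Field Y: ISA temp = -5°C, deviation -30°C, DA = 10000 + 120 × (-30) = 6400 ft.
Field X is higher by 11636 − 6400 = 5236 ft.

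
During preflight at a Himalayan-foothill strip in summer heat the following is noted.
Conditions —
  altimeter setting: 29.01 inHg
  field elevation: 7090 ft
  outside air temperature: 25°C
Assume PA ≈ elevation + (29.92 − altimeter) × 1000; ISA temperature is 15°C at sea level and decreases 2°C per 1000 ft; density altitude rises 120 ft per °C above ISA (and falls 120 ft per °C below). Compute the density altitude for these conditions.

Pressure altitude = 7090 + (29.92 − 29.01) × 1000 = 7090 + (+910) = 8000 ft.
ISA temperature at 8000 ft = 15 − 2 × (8000/1000) = -1°C.
ISA deviation = 25 − (-1) = +26°C.
Density altitude = 8000 + 120 × (26) = 11120 ft.

11120 ft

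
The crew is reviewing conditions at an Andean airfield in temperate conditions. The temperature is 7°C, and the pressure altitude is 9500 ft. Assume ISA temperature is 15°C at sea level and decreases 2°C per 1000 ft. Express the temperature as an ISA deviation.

ISA temperature at 9500 ft = 15 − 2 × (9500/1000) = -4°C.
Deviation = OAT − ISA = 7 − (-4) = +11°C.

ISA+11°C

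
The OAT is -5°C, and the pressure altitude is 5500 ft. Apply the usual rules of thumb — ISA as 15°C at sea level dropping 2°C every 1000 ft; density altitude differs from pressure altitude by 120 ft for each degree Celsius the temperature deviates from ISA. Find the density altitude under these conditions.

ISA temperature at 5500 ft = 15 − 2 × (5500/1000) = 4°C.
ISA deviation = -5 − 4 = -9°C.
Density altitude = 5500 + 120 × (-9) = 5500 + (-1080) = 4420 ft.

4420 ft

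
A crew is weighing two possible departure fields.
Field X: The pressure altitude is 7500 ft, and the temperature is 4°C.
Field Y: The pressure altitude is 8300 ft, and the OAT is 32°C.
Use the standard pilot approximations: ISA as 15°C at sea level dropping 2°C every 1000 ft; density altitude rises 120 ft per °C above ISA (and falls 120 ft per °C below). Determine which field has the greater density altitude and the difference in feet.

Field X: ISA temp = 0°C, deviation +4°C, DA = 7500 + 120 × 4 = 7980 ft.
Field Y: ISA temp = -1.6°C, deviation +33.6°C, DA = 8300 + 120 × 33.6 = 12332 ft.
Field Y is higher by 12332 − 7980 = 4352 ft.

Field Y by 4352 ft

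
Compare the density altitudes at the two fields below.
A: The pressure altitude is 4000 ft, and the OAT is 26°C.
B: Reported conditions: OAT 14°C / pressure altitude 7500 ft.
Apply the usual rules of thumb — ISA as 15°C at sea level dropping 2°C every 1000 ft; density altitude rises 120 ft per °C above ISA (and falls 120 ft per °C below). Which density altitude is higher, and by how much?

A: ISA temp = 7°C, deviation +19°C, DA = 4000 + 120 × 19 = 6280 ft.
B: ISA temp = 0°C, deviation +14°C, DA = 7500 + 120 × 14 = 9180 ft.
B is higher by 9180 − 6280 = 2900 ft.

B by 2900 ft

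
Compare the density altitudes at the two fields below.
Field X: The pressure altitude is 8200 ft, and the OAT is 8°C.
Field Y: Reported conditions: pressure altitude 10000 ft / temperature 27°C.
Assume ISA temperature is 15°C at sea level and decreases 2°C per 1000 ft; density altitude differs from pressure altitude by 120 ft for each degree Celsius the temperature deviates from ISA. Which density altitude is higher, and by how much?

Field Y by 4512 ft

Field X: ISA temp = -1.4°C, deviation +9.4°C, DA = 8200 + 120 × 9.4 = 9328 ft.
Field Y: ISA temp = -5°C, deviation +32°C, DA = 10000 + 120 × 32 = 13840 ft.
Field Y is higher by 13840 − 9328 = 4512 ft.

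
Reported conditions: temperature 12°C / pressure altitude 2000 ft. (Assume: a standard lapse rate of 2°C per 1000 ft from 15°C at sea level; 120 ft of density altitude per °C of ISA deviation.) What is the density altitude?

ISA temperature at 2000 ft = 15 − 2 × (2000/1000) = 11°C.
ISA deviation = 12 − 11 = +1°C.
Density altitude = 2000 + 120 × (1) = 2000 + (+120) = 2120 ft.

2120 ft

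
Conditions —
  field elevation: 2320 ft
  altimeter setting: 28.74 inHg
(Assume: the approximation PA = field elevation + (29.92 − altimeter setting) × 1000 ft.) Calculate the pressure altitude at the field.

3500 ft

Pressure correction = (29.92 − 28.74) × 1000 = +1180 ft.
Pressure altitude = 2320 + (+1180) = 3500 ft.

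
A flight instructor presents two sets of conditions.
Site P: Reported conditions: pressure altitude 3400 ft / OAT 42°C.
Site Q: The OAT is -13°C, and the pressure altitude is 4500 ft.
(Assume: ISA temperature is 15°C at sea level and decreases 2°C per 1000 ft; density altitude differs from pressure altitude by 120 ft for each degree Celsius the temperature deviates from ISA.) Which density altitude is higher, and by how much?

Site P: ISA temp = 8.2°C, deviation +33.8°C, DA = 3400 + 120 × 33.8 = 7456 ft.
Site Q: ISA temp = 6°C, deviation -19°C, DA = 4500 + 120 × (-19) = 2220 ft.
Site P is higher by 7456 − 2220 = 5236 ft.

Site P by 5236 ft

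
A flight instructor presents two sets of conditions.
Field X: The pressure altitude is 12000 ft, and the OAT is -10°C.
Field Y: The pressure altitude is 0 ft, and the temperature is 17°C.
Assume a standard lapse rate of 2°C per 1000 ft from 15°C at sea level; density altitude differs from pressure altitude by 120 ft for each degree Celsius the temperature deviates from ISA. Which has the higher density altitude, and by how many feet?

Field X: ISA temp = -9°C, deviation -1°C, DA = 12000 + 120 × (-1) = 11880 ft.
Field Y: ISA temp = 15°C, deviation +2°C, DA = 0 + 120 × 2 = 240 ft.
Field X is higher by 11880 − 240 = 11640 ft.

Field X by 11640 ft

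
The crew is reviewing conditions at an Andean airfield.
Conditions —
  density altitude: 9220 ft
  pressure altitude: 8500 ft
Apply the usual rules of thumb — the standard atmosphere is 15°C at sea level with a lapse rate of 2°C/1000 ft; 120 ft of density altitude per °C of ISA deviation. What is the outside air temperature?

4°C

Density altitude − pressure altitude = 9220 − 8500 = +720 ft.
At 120 ft/°C that is an ISA deviation of 720/120 = +6°C.
ISA temperature at 8500 ft = 15 − 2 × (8500/1000) = -2°C.
OAT = ISA + deviation = -2 + (+6) = 4°C.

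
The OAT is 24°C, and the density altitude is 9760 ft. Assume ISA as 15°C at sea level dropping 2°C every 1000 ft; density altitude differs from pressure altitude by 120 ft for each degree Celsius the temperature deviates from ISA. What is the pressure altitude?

DA = PA + 120 × (OAT − (15 − 2·PA/1000)) = PA + 120·OAT − 1800 + 0.24·PA = 1.24·PA + 120·OAT − 1800.
So 1.24·PA = 9760 − 120 × 24 + 1800 = 8680.
PA = 8680 / 1.24 = 7000 ft.

7000 ft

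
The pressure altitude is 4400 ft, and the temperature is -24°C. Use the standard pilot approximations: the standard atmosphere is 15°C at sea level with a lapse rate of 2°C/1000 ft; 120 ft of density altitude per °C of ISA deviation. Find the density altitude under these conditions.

776 ft

ISA temperature at 4400 ft = 15 − 2 × (4400/1000) = 6.2°C.
ISA deviation = -24 − 6.2 = -30.2°C.
Density altitude = 4400 + 120 × (-30.2) = 4400 + (-3624) = 776 ft.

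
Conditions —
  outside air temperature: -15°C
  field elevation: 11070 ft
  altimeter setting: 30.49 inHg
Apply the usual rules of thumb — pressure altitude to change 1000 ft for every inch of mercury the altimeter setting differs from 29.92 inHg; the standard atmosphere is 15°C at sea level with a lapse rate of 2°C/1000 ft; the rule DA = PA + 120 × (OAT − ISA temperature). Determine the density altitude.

9420 ft

Pressure altitude = 11070 + (29.92 − 30.49) × 1000 = 11070 + (-570) = 10500 ft.
ISA temperature at 10500 ft = 15 − 2 × (10500/1000) = -6°C.
ISA deviation = -15 − (-6) = -9°C.
Density altitude = 10500 + 120 × (-9) = 9420 ft.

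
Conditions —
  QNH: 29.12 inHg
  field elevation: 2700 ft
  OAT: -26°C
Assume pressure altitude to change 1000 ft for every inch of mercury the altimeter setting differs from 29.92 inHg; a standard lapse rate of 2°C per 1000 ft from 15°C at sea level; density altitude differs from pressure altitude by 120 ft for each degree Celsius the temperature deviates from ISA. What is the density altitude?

Pressure altitude = 2700 + (29.92 − 29.12) × 1000 = 2700 + (+800) = 3500 ft.
ISA temperature at 3500 ft = 15 − 2 × (3500/1000) = 8°C.
ISA deviation = -26 − 8 = -34°C.
Density altitude = 3500 + 120 × (-34) = -580 ft.

-580 ft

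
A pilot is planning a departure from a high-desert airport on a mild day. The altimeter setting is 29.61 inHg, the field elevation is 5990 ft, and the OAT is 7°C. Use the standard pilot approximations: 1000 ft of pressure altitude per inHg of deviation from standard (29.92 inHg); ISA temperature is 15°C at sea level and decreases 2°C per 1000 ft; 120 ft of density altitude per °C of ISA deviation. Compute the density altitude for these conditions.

Pressure altitude = 5990 + (29.92 − 29.61) × 1000 = 5990 + (+310) = 6300 ft.
ISA temperature at 6300 ft = 15 − 2 × (6300/1000) = 2.4°C.
ISA deviation = 7 − 2.4 = +4.6°C.
Density altitude = 6300 + 120 × (4.6) = 6852 ft.

6852 ft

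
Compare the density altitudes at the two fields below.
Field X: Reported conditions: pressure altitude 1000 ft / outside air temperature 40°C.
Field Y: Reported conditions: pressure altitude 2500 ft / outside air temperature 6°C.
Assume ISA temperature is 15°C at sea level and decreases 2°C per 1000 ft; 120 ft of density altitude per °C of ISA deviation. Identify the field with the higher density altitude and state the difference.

Field X by 2220 ft

Field X: ISA temp = 13°C, deviation +27°C, DA = 1000 + 120 × 27 = 4240 ft.
Field Y: ISA temp = 10°C, deviation -4°C, DA = 2500 + 120 × (-4) = 2020 ft.
Field X is higher by 4240 − 2020 = 2220 ft.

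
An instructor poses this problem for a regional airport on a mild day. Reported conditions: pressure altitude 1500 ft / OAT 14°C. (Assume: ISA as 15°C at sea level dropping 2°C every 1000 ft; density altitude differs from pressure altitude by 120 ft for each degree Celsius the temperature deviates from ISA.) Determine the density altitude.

ISA temperature at 1500 ft = 15 − 2 × (1500/1000) = 12°C.
ISA deviation = 14 − 12 = +2°C.
Density altitude = 1500 + 120 × (2) = 1500 + (+240) = 1740 ft.

1740 ft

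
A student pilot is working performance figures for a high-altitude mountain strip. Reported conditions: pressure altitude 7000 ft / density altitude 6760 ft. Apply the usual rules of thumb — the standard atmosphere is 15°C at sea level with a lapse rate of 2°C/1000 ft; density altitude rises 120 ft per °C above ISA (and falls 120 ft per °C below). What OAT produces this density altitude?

-1°C

Density altitude − pressure altitude = 6760 − 7000 = -240 ft.
At 120 ft/°C that is an ISA deviation of -240/120 = -2°C.
ISA temperature at 7000 ft = 15 − 2 × (7000/1000) = 1°C.
OAT = ISA + deviation = 1 + (-2) = -1°C.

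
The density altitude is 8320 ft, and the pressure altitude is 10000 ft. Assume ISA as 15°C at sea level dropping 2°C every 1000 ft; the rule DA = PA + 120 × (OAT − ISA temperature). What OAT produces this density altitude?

-19°C

Density altitude − pressure altitude = 8320 − 10000 = -1680 ft.
At 120 ft/°C that is an ISA deviation of -1680/120 = -14°C.
ISA temperature at 10000 ft = 15 − 2 × (10000/1000) = -5°C.
OAT = ISA + deviation = -5 + (-14) = -19°C.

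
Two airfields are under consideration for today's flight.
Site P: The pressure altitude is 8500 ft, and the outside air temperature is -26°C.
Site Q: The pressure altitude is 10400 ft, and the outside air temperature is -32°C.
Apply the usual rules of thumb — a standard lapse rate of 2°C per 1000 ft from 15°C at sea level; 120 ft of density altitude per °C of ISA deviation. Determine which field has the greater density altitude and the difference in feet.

Site P: ISA temp = -2°C, deviation -24°C, DA = 8500 + 120 × (-24) = 5620 ft.
Site Q: ISA temp = -5.8°C, deviation -26.2°C, DA = 10400 + 120 × (-26.2) = 7256 ft.
Site Q is higher by 7256 − 5620 = 1636 ft.

Site Q by 1636 ft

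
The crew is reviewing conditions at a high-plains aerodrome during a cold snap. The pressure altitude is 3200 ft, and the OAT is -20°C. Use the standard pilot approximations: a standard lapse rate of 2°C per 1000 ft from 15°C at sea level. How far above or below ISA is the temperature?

ISA-28.6°C

ISA temperature at 3200 ft = 15 − 2 × (3200/1000) = 8.6°C.
Deviation = OAT − ISA = -20 − 8.6 = -28.6°C.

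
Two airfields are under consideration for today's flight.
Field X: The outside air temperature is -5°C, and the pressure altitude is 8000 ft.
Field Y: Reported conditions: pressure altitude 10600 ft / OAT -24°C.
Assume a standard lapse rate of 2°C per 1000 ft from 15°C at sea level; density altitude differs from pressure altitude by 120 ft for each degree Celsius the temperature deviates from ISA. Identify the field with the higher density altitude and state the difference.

Field Y by 944 ft

Field X: ISA temp = -1°C, deviation -4°C, DA = 8000 + 120 × (-4) = 7520 ft.
Field Y: ISA temp = -6.2°C, deviation -17.8°C, DA = 10600 + 120 × (-17.8) = 8464 ft.
Field Y is higher by 8464 − 7520 = 944 ft.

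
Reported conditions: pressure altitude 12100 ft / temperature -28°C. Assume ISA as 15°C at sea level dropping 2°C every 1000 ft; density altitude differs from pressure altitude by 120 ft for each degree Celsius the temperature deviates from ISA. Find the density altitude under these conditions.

9844 ft

ISA temperature at 12100 ft = 15 − 2 × (12100/1000) = -9.2°C.
ISA deviation = -28 − (-9.2) = -18.8°C.
Density altitude = 12100 + 120 × (-18.8) = 12100 + (-2256) = 9844 ft.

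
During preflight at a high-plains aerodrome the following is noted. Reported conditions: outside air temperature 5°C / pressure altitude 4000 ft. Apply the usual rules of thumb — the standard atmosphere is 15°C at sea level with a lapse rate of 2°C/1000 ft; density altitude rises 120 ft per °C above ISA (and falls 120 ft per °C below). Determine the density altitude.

3760 ft

ISA temperature at 4000 ft = 15 − 2 × (4000/1000) = 7°C.
ISA deviation = 5 − 7 = -2°C.
Density altitude = 4000 + 120 × (-2) = 4000 + (-240) = 3760 ft.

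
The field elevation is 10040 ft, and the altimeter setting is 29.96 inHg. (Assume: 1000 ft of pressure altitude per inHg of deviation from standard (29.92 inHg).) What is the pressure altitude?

Pressure correction = (29.92 − 29.96) × 1000 = -40 ft.
Pressure altitude = 10040 + (-40) = 10000 ft.

10000 ft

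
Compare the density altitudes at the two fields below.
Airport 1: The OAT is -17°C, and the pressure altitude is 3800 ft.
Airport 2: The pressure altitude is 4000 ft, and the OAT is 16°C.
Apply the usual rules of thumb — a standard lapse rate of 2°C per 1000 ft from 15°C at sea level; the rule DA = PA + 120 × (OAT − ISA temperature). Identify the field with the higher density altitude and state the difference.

Airport 2 by 4208 ft

Airport 1: ISA temp = 7.4°C, deviation -24.4°C, DA = 3800 + 120 × (-24.4) = 872 ft.
Airport 2: ISA temp = 7°C, deviation +9°C, DA = 4000 + 120 × 9 = 5080 ft.
Airport 2 is higher by 5080 − 872 = 4208 ft.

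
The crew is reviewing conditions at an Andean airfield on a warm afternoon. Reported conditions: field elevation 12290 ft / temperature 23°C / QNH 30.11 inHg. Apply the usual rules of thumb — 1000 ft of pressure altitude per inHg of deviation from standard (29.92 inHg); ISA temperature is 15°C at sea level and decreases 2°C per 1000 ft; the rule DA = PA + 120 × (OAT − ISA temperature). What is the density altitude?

Pressure altitude = 12290 + (29.92 − 30.11) × 1000 = 12290 + (-190) = 12100 ft.
ISA temperature at 12100 ft = 15 − 2 × (12100/1000) = -9.2°C.
ISA deviation = 23 − (-9.2) = +32.2°C.
Density altitude = 12100 + 120 × (32.2) = 15964 ft.

15964 ft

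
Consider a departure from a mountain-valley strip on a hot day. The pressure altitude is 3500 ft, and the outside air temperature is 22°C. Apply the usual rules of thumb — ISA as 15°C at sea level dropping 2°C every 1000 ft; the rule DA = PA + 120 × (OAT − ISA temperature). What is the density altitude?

5180 ft

ISA temperature at 3500 ft = 15 − 2 × (3500/1000) = 8°C.
ISA deviation = 22 − 8 = +14°C.
Density altitude = 3500 + 120 × (14) = 3500 + (+1680) = 5180 ft.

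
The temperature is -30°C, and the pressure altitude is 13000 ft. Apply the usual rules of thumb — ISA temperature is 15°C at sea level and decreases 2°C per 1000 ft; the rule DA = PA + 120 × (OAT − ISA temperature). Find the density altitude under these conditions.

10720 ft

ISA temperature at 13000 ft = 15 − 2 × (13000/1000) = -11°C.
ISA deviation = -30 − (-11) = -19°C.
Density altitude = 13000 + 120 × (-19) = 13000 + (-2280) = 10720 ft.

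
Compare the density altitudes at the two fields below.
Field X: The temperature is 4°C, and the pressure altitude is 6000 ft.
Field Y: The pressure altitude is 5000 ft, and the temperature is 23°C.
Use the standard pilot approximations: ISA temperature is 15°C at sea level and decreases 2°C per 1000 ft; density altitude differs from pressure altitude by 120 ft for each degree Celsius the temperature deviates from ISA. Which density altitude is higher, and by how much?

Field X: ISA temp = 3°C, deviation +1°C, DA = 6000 + 120 × 1 = 6120 ft.
Field Y: ISA temp = 5°C, deviation +18°C, DA = 5000 + 120 × 18 = 7160 ft.
Field Y is higher by 7160 − 6120 = 1040 ft.

Field Y by 1040 ft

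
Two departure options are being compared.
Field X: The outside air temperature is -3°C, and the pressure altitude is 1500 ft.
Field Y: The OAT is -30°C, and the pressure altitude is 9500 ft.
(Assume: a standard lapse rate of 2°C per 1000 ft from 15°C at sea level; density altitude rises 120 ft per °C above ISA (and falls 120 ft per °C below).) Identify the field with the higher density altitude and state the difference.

Field X: ISA temp = 12°C, deviation -15°C, DA = 1500 + 120 × (-15) = -300 ft.
Field Y: ISA temp = -4°C, deviation -26°C, DA = 9500 + 120 × (-26) = 6380 ft.
Field Y is higher by 6380 − (-300) = 6680 ft.

Field Y by 6680 ft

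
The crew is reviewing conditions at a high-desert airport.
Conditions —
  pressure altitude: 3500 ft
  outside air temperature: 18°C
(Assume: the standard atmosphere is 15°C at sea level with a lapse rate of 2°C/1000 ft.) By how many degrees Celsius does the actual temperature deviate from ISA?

ISA+10°C

ISA temperature at 3500 ft = 15 − 2 × (3500/1000) = 8°C.
Deviation = OAT − ISA = 18 − 8 = +10°C.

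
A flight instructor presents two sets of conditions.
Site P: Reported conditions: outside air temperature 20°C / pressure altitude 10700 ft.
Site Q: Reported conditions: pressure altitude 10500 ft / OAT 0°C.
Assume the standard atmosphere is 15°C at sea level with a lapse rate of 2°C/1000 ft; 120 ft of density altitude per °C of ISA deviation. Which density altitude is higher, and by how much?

Site P: ISA temp = -6.4°C, deviation +26.4°C, DA = 10700 + 120 × 26.4 = 13868 ft.
Site Q: ISA temp = -6°C, deviation +6°C, DA = 10500 + 120 × 6 = 11220 ft.
Site P is higher by 13868 − 11220 = 2648 ft.

Site P by 2648 ft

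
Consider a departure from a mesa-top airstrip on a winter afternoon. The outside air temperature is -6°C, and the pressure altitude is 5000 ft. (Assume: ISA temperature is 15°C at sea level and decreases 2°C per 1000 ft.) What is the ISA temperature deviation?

ISA-11°C

ISA temperature at 5000 ft = 15 − 2 × (5000/1000) = 5°C.
Deviation = OAT − ISA = -6 − 5 = -11°C.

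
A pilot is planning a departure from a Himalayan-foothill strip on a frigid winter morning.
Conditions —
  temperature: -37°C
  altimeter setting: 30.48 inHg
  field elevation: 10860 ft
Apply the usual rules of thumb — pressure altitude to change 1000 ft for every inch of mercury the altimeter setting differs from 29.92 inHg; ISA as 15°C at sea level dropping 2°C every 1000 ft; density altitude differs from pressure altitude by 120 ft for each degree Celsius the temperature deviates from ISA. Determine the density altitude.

6532 ft

Pressure altitude = 10860 + (29.92 − 30.48) × 1000 = 10860 + (-560) = 10300 ft.
ISA temperature at 10300 ft = 15 − 2 × (10300/1000) = -5.6°C.
ISA deviation = -37 − (-5.6) = -31.4°C.
Density altitude = 10300 + 120 × (-31.4) = 6532 ft.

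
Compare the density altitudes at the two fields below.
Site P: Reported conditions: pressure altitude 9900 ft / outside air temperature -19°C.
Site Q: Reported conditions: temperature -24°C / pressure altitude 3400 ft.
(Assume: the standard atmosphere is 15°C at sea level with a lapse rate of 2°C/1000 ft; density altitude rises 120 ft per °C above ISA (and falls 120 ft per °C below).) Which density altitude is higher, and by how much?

Site P: ISA temp = -4.8°C, deviation -14.2°C, DA = 9900 + 120 × (-14.2) = 8196 ft.
Site Q: ISA temp = 8.2°C, deviation -32.2°C, DA = 3400 + 120 × (-32.2) = -464 ft.
Site P is higher by 8196 − (-464) = 8660 ft.

Site P by 8660 ft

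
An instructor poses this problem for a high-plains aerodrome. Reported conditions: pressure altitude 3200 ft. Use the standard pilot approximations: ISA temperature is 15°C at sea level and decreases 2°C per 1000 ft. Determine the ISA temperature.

ISA temperature = 15 − 2 × (3200/1000) = 15 − 6.4 = 8.6°C.

8.6°C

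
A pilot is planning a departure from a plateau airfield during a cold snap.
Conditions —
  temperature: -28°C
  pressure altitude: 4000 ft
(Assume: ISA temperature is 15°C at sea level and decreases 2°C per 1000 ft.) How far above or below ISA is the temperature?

ISA temperature at 4000 ft = 15 − 2 × (4000/1000) = 7°C.
Deviation = OAT − ISA = -28 − 7 = -35°C.

ISA-35°C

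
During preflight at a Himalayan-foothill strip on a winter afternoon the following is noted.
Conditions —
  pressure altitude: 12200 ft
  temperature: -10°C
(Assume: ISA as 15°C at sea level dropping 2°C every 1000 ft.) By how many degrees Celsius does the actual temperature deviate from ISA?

ISA-0.6°C

ISA temperature at 12200 ft = 15 − 2 × (12200/1000) = -9.4°C.
Deviation = OAT − ISA = -10 − (-9.4) = -0.6°C.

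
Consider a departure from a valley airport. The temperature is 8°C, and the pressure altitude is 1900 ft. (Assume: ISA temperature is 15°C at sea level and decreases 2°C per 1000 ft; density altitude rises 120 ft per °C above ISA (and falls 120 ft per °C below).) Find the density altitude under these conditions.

ISA temperature at 1900 ft = 15 − 2 × (1900/1000) = 11.2°C.
ISA deviation = 8 − 11.2 = -3.2°C.
Density altitude = 1900 + 120 × (-3.2) = 1900 + (-384) = 1516 ft.

1516 ft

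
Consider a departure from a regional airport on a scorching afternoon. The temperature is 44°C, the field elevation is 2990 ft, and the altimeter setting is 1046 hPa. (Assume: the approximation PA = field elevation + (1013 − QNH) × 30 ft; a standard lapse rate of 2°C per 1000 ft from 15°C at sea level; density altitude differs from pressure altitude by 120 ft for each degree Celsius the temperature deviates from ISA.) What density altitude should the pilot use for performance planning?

Pressure altitude = 2990 + (1013 − 1046) × 30 = 2990 + (-990) = 2000 ft.
ISA temperature at 2000 ft = 15 − 2 × (2000/1000) = 11°C.
ISA deviation = 44 − 11 = +33°C.
Density altitude = 2000 + 120 × (33) = 5960 ft.

5960 ft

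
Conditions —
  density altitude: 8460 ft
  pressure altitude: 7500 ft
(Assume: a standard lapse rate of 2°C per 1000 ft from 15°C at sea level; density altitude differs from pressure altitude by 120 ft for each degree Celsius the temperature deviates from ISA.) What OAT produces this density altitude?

Density altitude − pressure altitude = 8460 − 7500 = +960 ft.
At 120 ft/°C that is an ISA deviation of 960/120 = +8°C.
ISA temperature at 7500 ft = 15 − 2 × (7500/1000) = 0°C.
OAT = ISA + deviation = 0 + (+8) = 8°C.

8°C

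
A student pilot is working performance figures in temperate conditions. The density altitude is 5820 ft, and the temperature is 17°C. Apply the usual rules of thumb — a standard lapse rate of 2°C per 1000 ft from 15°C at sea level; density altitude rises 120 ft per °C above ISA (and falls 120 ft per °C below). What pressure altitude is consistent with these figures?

DA = PA + 120 × (OAT − (15 − 2·PA/1000)) = PA + 120·OAT − 1800 + 0.24·PA = 1.24·PA + 120·OAT − 1800.
So 1.24·PA = 5820 − 120 × 17 + 1800 = 5580.
PA = 5580 / 1.24 = 4500 ft.

4500 ft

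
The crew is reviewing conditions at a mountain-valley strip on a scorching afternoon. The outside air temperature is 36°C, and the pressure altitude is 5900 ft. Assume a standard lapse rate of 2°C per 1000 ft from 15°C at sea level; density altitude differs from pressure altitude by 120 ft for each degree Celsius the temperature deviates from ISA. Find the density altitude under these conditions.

ISA temperature at 5900 ft = 15 − 2 × (5900/1000) = 3.2°C.
ISA deviation = 36 − 3.2 = +32.8°C.
Density altitude = 5900 + 120 × (32.8) = 5900 + (+3936) = 9836 ft.

9836 ft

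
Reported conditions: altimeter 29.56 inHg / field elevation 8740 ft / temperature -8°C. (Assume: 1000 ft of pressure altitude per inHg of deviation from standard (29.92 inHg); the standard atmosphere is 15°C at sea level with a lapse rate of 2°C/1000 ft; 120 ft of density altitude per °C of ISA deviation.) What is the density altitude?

8524 ft

Pressure altitude = 8740 + (29.92 − 29.56) × 1000 = 8740 + (+360) = 9100 ft.
ISA temperature at 9100 ft = 15 − 2 × (9100/1000) = -3.2°C.
ISA deviation = -8 − (-3.2) = -4.8°C.
Density altitude = 9100 + 120 × (-4.8) = 8524 ft.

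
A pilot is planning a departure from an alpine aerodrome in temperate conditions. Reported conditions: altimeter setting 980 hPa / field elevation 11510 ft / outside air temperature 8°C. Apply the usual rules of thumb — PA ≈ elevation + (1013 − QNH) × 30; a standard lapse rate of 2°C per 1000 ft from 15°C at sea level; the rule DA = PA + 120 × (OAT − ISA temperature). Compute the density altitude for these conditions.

Pressure altitude = 11510 + (1013 − 980) × 30 = 11510 + (+990) = 12500 ft.
ISA temperature at 12500 ft = 15 − 2 × (12500/1000) = -10°C.
ISA deviation = 8 − (-10) = +18°C.
Density altitude = 12500 + 120 × (18) = 14660 ft.

14660 ft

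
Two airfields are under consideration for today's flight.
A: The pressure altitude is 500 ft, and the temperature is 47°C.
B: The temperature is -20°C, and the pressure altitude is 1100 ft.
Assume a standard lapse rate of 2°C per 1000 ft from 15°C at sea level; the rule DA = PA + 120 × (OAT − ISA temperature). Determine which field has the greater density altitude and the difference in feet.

A: ISA temp = 14°C, deviation +33°C, DA = 500 + 120 × 33 = 4460 ft.
B: ISA temp = 12.8°C, deviation -32.8°C, DA = 1100 + 120 × (-32.8) = -2836 ft.
A is higher by 4460 − (-2836) = 7296 ft.

A by 7296 ft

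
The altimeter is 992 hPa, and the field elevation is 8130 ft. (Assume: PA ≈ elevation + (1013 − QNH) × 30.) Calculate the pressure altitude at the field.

8760 ft

Pressure correction = (1013 − 992) × 30 = +630 ft.
Pressure altitude = 8130 + (+630) = 8760 ft.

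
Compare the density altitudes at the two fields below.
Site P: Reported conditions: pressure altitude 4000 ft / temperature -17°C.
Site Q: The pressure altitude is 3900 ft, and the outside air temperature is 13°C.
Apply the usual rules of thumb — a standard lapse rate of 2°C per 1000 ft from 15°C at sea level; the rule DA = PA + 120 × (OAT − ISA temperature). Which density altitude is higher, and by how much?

Site Q by 3476 ft

Site P: ISA temp = 7°C, deviation -24°C, DA = 4000 + 120 × (-24) = 1120 ft.
Site Q: ISA temp = 7.2°C, deviation +5.8°C, DA = 3900 + 120 × 5.8 = 4596 ft.
Site Q is higher by 4596 − 1120 = 3476 ft.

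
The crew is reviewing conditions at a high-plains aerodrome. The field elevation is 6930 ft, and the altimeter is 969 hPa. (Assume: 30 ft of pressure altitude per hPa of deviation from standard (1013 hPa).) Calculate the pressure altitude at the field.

8250 ft

Pressure correction = (1013 − 969) × 30 = +1320 ft.
Pressure altitude = 6930 + (+1320) = 8250 ft.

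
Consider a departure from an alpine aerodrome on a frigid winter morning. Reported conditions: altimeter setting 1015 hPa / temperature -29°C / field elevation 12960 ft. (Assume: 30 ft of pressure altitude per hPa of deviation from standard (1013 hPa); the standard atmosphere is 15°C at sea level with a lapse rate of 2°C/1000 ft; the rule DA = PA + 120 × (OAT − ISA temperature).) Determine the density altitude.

Pressure altitude = 12960 + (1013 − 1015) × 30 = 12960 + (-60) = 12900 ft.
ISA temperature at 12900 ft = 15 − 2 × (12900/1000) = -10.8°C.
ISA deviation = -29 − (-10.8) = -18.2°C.
Density altitude = 12900 + 120 × (-18.2) = 10716 ft.

10716 ft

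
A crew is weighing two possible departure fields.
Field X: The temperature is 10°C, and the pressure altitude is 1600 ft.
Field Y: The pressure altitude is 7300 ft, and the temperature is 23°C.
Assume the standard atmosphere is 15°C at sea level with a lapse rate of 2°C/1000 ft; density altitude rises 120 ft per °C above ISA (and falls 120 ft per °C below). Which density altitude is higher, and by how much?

Field Y by 8628 ft

Field X: ISA temp = 11.8°C, deviation -1.8°C, DA = 1600 + 120 × (-1.8) = 1384 ft.
Field Y: ISA temp = 0.4°C, deviation +22.6°C, DA = 7300 + 120 × 22.6 = 10012 ft.
Field Y is higher by 10012 − 1384 = 8628 ft.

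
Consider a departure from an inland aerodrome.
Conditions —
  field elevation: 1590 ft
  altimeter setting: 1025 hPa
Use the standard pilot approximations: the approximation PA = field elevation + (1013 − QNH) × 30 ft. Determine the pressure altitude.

1230 ft

Pressure correction = (1013 − 1025) × 30 = -360 ft.
Pressure altitude = 1590 + (-360) = 1230 ft.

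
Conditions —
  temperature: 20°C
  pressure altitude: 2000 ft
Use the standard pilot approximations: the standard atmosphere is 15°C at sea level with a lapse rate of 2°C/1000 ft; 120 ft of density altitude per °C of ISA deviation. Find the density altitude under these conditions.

3080 ft

ISA temperature at 2000 ft = 15 − 2 × (2000/1000) = 11°C.
ISA deviation = 20 − 11 = +9°C.
Density altitude = 2000 + 120 × (9) = 2000 + (+1080) = 3080 ft.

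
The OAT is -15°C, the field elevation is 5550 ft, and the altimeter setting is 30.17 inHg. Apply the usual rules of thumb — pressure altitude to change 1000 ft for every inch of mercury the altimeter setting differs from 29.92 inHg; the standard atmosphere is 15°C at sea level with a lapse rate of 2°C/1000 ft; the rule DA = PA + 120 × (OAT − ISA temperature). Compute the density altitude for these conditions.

2972 ft

Pressure altitude = 5550 + (29.92 − 30.17) × 1000 = 5550 + (-250) = 5300 ft.
ISA temperature at 5300 ft = 15 − 2 × (5300/1000) = 4.4°C.
ISA deviation = -15 − 4.4 = -19.4°C.
Density altitude = 5300 + 120 × (-19.4) = 2972 ft.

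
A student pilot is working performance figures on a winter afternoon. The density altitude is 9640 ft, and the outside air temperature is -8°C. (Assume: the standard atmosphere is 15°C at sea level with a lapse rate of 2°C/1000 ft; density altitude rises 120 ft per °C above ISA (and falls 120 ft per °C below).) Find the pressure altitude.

10000 ft

DA = PA + 120 × (OAT − (15 − 2·PA/1000)) = PA + 120·OAT − 1800 + 0.24·PA = 1.24·PA + 120·OAT − 1800.
So 1.24·PA = 9640 − 120 × (-8) + 1800 = 12400.
PA = 12400 / 1.24 = 10000 ft.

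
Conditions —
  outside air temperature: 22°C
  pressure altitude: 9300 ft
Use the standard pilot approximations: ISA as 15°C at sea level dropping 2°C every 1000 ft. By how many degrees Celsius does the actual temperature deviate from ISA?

ISA+25.6°C

ISA temperature at 9300 ft = 15 − 2 × (9300/1000) = -3.6°C.
Deviation = OAT − ISA = 22 − (-3.6) = +25.6°C.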